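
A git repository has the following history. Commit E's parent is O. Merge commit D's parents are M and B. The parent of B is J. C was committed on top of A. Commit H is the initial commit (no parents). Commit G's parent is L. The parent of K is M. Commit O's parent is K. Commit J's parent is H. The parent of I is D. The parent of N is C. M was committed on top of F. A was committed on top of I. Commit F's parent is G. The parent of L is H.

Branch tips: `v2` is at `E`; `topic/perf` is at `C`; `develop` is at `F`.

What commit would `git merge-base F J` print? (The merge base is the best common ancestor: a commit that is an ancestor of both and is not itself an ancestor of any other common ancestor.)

Ancestors of F: {F, G, H, L}.
Ancestors of J: {H, J}.
Common ancestors: {H}.
The only common ancestor is H, so it is the merge base.

H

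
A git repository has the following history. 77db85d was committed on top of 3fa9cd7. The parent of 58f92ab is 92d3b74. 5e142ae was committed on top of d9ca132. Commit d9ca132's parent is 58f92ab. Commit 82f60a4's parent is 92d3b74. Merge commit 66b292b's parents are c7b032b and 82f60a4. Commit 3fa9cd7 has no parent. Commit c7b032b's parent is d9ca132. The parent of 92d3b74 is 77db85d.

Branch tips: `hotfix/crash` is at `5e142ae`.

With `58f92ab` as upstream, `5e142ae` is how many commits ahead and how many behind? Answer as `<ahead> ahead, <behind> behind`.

Reachable from 5e142ae: {3fa9cd7, 58f92ab, 5e142ae, 77db85d, 92d3b74, d9ca132}.
Reachable from 58f92ab: {3fa9cd7, 58f92ab, 77db85d, 92d3b74}.
Only in 5e142ae's history (ahead): {5e142ae, d9ca132} — 2.
Only in 58f92ab's history (behind): {} — 0.

2 ahead, 0 behind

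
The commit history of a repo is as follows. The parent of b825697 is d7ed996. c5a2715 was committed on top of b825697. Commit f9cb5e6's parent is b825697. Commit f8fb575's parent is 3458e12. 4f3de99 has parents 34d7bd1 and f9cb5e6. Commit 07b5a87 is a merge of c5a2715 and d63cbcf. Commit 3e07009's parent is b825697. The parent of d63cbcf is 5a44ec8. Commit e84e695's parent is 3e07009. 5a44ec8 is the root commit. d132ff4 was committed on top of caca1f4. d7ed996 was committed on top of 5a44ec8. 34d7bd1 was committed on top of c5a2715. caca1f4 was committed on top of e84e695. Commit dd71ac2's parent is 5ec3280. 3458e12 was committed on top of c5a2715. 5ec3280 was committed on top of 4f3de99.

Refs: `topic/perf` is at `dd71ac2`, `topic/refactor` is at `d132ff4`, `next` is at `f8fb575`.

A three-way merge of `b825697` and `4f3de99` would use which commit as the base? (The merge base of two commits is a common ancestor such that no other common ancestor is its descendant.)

b825697

Ancestors of b825697: {5a44ec8, b825697, d7ed996}.
Ancestors of 4f3de99: {34d7bd1, 4f3de99, 5a44ec8, b825697, c5a2715, d7ed996, f9cb5e6}.
Common ancestors: {5a44ec8, b825697, d7ed996}.
Among these, b825697 is not an ancestor of any other common ancestor — it is the merge base.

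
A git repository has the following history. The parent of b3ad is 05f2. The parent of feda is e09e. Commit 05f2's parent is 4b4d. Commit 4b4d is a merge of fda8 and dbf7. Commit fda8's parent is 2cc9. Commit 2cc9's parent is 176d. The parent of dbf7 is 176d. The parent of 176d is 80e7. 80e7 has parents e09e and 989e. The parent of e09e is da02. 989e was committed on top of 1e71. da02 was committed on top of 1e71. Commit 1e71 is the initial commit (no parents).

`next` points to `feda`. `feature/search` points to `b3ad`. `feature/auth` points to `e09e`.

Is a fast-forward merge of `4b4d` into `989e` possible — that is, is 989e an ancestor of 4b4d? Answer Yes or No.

Yes

A fast-forward from 989e to 4b4d is possible iff 989e is an ancestor of 4b4d.
Ancestors of 4b4d: {176d, 1e71, 2cc9, 4b4d, 80e7, 989e, da02, dbf7, e09e, fda8}.
989e is among them, so fast-forward is possible.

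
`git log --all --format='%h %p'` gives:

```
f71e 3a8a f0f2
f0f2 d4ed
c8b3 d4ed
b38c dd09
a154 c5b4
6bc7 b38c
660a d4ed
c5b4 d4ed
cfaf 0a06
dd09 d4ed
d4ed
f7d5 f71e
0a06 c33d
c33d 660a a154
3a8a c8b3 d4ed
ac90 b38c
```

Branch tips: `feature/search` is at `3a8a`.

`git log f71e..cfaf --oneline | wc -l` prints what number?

6

Reachable from cfaf: {0a06, 660a, a154, c33d, c5b4, cfaf, d4ed}.
Reachable from f71e: {3a8a, c8b3, d4ed, f0f2, f71e}.
In cfaf's history but not f71e's: {0a06, 660a, a154, c33d, c5b4, cfaf} — 6 commits.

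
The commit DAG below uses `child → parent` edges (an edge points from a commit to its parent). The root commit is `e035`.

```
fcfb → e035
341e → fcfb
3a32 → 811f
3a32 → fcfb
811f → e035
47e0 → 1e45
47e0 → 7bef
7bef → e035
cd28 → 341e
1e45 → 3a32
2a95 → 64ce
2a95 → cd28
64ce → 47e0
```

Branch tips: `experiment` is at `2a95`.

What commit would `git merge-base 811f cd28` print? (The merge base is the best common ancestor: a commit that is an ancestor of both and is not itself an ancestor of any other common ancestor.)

Ancestors of 811f: {811f, e035}.
Ancestors of cd28: {341e, cd28, e035, fcfb}.
Common ancestors: {e035}.
The only common ancestor is e035, so it is the merge base.

e035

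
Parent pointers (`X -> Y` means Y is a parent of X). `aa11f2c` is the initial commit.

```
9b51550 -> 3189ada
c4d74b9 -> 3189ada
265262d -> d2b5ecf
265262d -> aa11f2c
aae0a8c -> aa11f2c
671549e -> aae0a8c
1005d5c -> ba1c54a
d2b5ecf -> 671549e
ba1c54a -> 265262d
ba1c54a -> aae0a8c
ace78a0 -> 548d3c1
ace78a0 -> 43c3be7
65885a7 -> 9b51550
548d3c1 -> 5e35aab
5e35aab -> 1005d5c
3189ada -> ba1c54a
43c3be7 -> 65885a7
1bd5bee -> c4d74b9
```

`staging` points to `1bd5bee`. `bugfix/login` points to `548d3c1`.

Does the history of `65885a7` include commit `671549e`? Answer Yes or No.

Ancestors of 65885a7 (commits reachable by following parents): {265262d, 3189ada, 65885a7, 671549e, 9b51550, aa11f2c, aae0a8c, ba1c54a, d2b5ecf}.
671549e is in that set, so it is an ancestor of 65885a7.

Yes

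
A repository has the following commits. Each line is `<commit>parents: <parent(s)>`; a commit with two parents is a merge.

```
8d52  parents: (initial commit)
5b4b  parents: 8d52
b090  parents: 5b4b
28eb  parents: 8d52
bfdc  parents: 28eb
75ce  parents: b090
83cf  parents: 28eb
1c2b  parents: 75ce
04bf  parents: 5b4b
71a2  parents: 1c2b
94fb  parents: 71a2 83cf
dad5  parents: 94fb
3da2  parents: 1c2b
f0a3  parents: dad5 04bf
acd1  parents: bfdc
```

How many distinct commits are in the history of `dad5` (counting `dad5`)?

Walking parent pointers from dad5: reachable set = {1c2b, 28eb, 5b4b, 71a2, 75ce, 83cf, 8d52, 94fb, b090, dad5}.
That is 10 commits.

10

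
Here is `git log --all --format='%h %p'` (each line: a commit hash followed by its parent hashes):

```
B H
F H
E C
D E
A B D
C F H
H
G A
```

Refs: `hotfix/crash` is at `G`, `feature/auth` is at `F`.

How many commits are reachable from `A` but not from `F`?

Reachable from A: {A, B, C, D, E, F, H}.
Reachable from F: {F, H}.
In A's history but not F's: {A, B, C, D, E} — 5 commits.

5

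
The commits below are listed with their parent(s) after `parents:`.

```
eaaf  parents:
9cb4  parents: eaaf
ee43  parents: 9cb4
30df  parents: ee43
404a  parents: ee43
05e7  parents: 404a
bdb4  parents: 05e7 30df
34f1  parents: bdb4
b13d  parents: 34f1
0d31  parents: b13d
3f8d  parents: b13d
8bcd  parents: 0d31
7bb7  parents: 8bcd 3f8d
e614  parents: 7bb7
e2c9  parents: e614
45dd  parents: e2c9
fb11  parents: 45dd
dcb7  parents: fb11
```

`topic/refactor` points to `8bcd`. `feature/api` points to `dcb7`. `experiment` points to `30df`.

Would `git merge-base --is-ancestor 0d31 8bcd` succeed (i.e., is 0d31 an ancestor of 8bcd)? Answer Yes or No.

Ancestors of 8bcd (commits reachable by following parents): {05e7, 0d31, 30df, 34f1, 404a, 8bcd, 9cb4, b13d, bdb4, eaaf, ee43}.
0d31 is in that set, so it is an ancestor of 8bcd.

Yes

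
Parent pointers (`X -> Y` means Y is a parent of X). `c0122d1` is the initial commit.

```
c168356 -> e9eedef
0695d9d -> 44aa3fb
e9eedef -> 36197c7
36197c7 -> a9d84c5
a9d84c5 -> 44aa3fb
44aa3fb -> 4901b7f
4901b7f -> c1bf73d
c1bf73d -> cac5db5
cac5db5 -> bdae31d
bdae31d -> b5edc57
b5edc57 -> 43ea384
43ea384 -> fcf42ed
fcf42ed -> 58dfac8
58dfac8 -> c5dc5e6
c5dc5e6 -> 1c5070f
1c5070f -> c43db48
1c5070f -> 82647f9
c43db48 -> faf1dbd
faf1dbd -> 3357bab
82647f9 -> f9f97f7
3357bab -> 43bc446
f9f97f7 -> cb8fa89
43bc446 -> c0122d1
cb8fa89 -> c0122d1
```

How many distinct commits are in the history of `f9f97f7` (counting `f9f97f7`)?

Walking parent pointers from f9f97f7: reachable set = {c0122d1, cb8fa89, f9f97f7}.
That is 3 commits.

3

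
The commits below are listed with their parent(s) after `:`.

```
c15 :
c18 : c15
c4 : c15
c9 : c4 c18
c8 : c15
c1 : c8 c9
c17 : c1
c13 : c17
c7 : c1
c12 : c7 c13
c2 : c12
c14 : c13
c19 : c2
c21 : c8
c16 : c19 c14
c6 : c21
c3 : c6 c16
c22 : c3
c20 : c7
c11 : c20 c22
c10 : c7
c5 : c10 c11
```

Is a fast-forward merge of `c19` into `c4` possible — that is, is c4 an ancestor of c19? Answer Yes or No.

A fast-forward from c4 to c19 is possible iff c4 is an ancestor of c19.
Ancestors of c19: {c1, c12, c13, c15, c17, c18, c19, c2, c4, c7, c8, c9}.
c4 is among them, so fast-forward is possible.

Yes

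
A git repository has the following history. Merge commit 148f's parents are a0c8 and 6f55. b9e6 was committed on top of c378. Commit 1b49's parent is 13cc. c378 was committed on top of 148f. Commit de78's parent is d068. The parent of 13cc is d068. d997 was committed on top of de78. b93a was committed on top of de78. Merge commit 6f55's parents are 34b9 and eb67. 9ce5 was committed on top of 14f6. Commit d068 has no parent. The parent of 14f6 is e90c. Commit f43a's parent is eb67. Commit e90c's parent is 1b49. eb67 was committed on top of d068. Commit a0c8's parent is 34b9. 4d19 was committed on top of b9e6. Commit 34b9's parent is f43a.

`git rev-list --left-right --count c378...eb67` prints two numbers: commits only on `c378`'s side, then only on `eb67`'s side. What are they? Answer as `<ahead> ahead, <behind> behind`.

Reachable from c378: {148f, 34b9, 6f55, a0c8, c378, d068, eb67, f43a}.
Reachable from eb67: {d068, eb67}.
Only in c378's history (ahead): {148f, 34b9, 6f55, a0c8, c378, f43a} — 6.
Only in eb67's history (behind): {} — 0.

6 ahead, 0 behind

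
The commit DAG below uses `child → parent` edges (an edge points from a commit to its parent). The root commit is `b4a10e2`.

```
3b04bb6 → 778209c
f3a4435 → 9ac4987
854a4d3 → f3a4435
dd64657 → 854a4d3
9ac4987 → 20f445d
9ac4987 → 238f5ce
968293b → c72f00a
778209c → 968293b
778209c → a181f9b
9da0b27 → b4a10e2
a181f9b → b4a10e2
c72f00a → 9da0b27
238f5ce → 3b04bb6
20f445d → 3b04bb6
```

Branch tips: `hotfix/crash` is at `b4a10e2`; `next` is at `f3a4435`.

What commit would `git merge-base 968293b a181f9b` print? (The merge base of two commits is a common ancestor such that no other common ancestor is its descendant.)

b4a10e2

Ancestors of 968293b: {968293b, 9da0b27, b4a10e2, c72f00a}.
Ancestors of a181f9b: {a181f9b, b4a10e2}.
Common ancestors: {b4a10e2}.
The only common ancestor is b4a10e2, so it is the merge base.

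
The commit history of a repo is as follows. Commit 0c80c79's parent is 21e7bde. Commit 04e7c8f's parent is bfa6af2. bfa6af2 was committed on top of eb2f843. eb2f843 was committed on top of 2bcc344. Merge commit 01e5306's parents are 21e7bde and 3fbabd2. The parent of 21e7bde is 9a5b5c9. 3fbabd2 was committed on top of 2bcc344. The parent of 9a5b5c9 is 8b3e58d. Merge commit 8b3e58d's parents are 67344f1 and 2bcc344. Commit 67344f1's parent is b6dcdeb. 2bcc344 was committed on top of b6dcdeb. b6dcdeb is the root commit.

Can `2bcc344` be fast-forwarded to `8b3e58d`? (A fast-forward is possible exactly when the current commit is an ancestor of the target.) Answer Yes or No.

A fast-forward from 2bcc344 to 8b3e58d is possible iff 2bcc344 is an ancestor of 8b3e58d.
Ancestors of 8b3e58d: {2bcc344, 67344f1, 8b3e58d, b6dcdeb}.
2bcc344 is among them, so fast-forward is possible.

Yes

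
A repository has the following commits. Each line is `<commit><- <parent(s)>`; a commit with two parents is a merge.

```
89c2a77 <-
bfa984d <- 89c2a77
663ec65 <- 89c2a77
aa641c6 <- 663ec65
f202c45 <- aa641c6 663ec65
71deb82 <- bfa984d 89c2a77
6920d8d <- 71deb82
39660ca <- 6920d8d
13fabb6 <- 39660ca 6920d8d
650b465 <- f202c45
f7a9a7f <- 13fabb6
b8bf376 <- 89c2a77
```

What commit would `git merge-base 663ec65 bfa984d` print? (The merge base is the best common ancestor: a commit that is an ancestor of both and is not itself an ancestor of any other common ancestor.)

Ancestors of 663ec65: {663ec65, 89c2a77}.
Ancestors of bfa984d: {89c2a77, bfa984d}.
Common ancestors: {89c2a77}.
The only common ancestor is 89c2a77, so it is the merge base.

89c2a77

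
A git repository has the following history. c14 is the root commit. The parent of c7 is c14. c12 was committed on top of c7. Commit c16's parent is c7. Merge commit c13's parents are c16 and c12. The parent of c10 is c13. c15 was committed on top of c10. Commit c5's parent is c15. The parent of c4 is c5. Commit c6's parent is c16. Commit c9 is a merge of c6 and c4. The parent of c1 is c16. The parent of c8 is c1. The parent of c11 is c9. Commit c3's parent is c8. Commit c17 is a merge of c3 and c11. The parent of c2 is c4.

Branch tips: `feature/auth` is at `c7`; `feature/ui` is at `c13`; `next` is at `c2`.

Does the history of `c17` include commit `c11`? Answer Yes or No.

Ancestors of c17 (commits reachable by following parents): {c1, c10, c11, c12, c13, c14, c15, c16, c17, c3, c4, c5, c6, c7, c8, c9}.
c11 is in that set, so it is an ancestor of c17.

Yes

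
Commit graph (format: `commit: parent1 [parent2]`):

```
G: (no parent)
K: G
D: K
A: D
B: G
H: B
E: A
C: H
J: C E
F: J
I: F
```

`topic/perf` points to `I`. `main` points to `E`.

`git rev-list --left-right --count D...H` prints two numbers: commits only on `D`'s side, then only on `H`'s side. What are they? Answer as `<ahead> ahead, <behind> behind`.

2 ahead, 2 behind

Reachable from D: {D, G, K}.
Reachable from H: {B, G, H}.
Only in D's history (ahead): {D, K} — 2.
Only in H's history (behind): {B, H} — 2.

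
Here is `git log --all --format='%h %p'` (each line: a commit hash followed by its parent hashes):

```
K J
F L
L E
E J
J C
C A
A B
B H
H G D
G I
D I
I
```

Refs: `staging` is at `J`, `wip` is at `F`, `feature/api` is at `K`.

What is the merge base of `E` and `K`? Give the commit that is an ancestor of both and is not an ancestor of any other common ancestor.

Ancestors of E: {A, B, C, D, E, G, H, I, J}.
Ancestors of K: {A, B, C, D, G, H, I, J, K}.
Common ancestors: {A, B, C, D, G, H, I, J}.
Among these, J is not an ancestor of any other common ancestor — it is the merge base.

J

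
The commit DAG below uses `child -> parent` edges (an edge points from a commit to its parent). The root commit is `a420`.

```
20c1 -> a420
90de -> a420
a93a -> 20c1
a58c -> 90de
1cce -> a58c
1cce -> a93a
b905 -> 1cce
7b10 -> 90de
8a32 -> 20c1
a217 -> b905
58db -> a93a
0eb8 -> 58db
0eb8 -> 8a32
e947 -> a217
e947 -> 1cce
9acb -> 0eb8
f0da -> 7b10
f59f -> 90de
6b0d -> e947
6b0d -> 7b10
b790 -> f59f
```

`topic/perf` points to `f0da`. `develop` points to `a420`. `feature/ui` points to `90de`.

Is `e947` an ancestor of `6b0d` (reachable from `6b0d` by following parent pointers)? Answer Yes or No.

Ancestors of 6b0d (commits reachable by following parents): {1cce, 20c1, 6b0d, 7b10, 90de, a217, a420, a58c, a93a, b905, e947}.
e947 is in that set, so it is an ancestor of 6b0d.

Yes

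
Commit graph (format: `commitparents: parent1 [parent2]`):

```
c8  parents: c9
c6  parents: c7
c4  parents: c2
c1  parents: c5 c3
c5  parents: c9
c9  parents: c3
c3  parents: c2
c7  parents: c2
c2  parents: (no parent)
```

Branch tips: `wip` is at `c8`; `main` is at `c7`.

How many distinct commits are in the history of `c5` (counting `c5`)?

4

Walking parent pointers from c5: reachable set = {c2, c3, c5, c9}.
That is 4 commits.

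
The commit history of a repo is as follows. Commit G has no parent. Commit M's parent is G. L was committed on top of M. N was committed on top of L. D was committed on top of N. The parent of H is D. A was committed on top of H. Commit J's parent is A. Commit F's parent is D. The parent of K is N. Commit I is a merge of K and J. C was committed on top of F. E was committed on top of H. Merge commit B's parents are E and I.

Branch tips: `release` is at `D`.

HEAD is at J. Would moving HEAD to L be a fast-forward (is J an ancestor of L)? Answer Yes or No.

No

A fast-forward from J to L is possible iff J is an ancestor of L.
Ancestors of L: {G, L, M}.
J is not among them, so fast-forward is not possible.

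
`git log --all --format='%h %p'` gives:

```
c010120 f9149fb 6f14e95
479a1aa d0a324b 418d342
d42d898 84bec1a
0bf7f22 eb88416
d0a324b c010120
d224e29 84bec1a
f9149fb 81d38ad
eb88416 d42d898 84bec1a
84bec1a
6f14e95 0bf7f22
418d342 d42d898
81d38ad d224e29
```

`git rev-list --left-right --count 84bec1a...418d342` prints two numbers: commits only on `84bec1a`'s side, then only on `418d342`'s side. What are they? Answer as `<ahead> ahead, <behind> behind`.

0 ahead, 2 behind

Reachable from 84bec1a: {84bec1a}.
Reachable from 418d342: {418d342, 84bec1a, d42d898}.
Only in 84bec1a's history (ahead): {} — 0.
Only in 418d342's history (behind): {418d342, d42d898} — 2.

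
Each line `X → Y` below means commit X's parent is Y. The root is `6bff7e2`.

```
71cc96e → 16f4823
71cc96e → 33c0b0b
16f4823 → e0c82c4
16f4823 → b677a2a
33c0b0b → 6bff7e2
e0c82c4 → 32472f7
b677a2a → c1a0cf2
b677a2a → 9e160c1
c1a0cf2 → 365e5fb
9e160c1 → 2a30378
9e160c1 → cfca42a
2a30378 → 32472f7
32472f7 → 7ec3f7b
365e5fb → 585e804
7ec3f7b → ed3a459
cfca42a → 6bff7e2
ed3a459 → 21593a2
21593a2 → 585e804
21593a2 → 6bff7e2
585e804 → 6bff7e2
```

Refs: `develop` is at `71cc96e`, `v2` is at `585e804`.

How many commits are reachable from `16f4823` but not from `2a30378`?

Reachable from 16f4823: {16f4823, 21593a2, 2a30378, 32472f7, 365e5fb, 585e804, 6bff7e2, 7ec3f7b, 9e160c1, b677a2a, c1a0cf2, cfca42a, e0c82c4, ed3a459}.
Reachable from 2a30378: {21593a2, 2a30378, 32472f7, 585e804, 6bff7e2, 7ec3f7b, ed3a459}.
In 16f4823's history but not 2a30378's: {16f4823, 365e5fb, 9e160c1, b677a2a, c1a0cf2, cfca42a, e0c82c4} — 7 commits.

7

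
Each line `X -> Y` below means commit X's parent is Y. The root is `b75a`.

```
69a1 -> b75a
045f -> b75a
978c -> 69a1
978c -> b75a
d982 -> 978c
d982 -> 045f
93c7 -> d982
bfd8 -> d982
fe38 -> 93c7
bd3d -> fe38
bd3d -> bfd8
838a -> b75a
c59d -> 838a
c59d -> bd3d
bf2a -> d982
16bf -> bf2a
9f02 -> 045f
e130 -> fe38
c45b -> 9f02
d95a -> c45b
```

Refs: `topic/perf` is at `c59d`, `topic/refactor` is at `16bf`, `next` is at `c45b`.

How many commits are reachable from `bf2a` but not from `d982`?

1

Reachable from bf2a: {045f, 69a1, 978c, b75a, bf2a, d982}.
Reachable from d982: {045f, 69a1, 978c, b75a, d982}.
In bf2a's history but not d982's: {bf2a} — 1 commit.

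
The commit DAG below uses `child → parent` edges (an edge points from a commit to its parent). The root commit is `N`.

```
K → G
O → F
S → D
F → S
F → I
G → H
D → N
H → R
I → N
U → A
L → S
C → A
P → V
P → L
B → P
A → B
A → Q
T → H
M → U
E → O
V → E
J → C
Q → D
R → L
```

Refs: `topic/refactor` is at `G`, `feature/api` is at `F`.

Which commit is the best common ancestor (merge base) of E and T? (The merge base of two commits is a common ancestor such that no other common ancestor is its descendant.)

Ancestors of E: {D, E, F, I, N, O, S}.
Ancestors of T: {D, H, L, N, R, S, T}.
Common ancestors: {D, N, S}.
Among these, S is not an ancestor of any other common ancestor — it is the merge base.

S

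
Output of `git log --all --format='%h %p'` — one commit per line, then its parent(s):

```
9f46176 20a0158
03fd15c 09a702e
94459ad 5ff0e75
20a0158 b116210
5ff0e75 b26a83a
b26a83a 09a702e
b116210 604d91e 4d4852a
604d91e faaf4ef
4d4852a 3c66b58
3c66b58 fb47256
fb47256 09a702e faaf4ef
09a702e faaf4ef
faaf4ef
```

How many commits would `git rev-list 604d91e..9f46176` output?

7

Reachable from 9f46176: {09a702e, 20a0158, 3c66b58, 4d4852a, 604d91e, 9f46176, b116210, faaf4ef, fb47256}.
Reachable from 604d91e: {604d91e, faaf4ef}.
In 9f46176's history but not 604d91e's: {09a702e, 20a0158, 3c66b58, 4d4852a, 9f46176, b116210, fb47256} — 7 commits.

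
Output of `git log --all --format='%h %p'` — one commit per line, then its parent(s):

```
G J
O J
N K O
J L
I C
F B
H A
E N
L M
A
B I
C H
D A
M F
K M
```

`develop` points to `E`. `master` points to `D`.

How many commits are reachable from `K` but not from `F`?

2

Reachable from K: {A, B, C, F, H, I, K, M}.
Reachable from F: {A, B, C, F, H, I}.
In K's history but not F's: {K, M} — 2 commits.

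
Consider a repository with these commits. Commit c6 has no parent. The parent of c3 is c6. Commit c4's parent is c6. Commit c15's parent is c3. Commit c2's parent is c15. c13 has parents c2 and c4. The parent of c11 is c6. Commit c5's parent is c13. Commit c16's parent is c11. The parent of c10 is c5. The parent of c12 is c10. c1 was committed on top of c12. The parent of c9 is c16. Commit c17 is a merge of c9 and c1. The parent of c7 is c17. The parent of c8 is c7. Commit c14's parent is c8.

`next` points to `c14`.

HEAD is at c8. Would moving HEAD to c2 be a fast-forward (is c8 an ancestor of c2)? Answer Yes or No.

No

A fast-forward from c8 to c2 is possible iff c8 is an ancestor of c2.
Ancestors of c2: {c15, c2, c3, c6}.
c8 is not among them, so fast-forward is not possible.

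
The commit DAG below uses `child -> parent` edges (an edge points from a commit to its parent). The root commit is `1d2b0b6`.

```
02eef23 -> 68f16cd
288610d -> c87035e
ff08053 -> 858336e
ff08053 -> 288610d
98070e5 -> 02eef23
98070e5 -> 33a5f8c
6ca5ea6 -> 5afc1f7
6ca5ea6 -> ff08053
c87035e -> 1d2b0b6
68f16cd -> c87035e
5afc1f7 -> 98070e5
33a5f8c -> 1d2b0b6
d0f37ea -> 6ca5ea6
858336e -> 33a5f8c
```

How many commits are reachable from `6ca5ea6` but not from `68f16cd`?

8

Reachable from 6ca5ea6: {02eef23, 1d2b0b6, 288610d, 33a5f8c, 5afc1f7, 68f16cd, 6ca5ea6, 858336e, 98070e5, c87035e, ff08053}.
Reachable from 68f16cd: {1d2b0b6, 68f16cd, c87035e}.
In 6ca5ea6's history but not 68f16cd's: {02eef23, 288610d, 33a5f8c, 5afc1f7, 6ca5ea6, 858336e, 98070e5, ff08053} — 8 commits.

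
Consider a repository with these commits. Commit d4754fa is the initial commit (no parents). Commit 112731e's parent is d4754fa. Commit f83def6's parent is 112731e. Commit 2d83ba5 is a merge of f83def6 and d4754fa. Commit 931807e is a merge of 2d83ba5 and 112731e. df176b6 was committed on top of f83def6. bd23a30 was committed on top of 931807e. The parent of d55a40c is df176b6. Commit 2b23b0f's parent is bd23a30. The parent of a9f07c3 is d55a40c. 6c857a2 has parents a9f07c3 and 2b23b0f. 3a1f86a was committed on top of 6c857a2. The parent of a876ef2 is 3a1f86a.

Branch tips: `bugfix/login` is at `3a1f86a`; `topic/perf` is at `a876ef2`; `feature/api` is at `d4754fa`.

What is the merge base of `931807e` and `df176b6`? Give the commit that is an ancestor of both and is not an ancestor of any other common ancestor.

f83def6

Ancestors of 931807e: {112731e, 2d83ba5, 931807e, d4754fa, f83def6}.
Ancestors of df176b6: {112731e, d4754fa, df176b6, f83def6}.
Common ancestors: {112731e, d4754fa, f83def6}.
Among these, f83def6 is not an ancestor of any other common ancestor — it is the merge base.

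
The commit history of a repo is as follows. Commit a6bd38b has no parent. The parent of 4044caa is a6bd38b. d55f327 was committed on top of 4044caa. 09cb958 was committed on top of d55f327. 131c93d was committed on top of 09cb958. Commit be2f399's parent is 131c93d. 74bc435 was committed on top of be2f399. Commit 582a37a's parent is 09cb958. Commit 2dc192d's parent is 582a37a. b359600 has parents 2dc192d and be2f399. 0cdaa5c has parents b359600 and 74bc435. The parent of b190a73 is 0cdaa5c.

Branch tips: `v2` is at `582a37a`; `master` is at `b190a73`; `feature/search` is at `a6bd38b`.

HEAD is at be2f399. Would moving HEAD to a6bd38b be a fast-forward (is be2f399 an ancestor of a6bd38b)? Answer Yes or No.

A fast-forward from be2f399 to a6bd38b is possible iff be2f399 is an ancestor of a6bd38b.
Ancestors of a6bd38b: {a6bd38b}.
be2f399 is not among them, so fast-forward is not possible.

No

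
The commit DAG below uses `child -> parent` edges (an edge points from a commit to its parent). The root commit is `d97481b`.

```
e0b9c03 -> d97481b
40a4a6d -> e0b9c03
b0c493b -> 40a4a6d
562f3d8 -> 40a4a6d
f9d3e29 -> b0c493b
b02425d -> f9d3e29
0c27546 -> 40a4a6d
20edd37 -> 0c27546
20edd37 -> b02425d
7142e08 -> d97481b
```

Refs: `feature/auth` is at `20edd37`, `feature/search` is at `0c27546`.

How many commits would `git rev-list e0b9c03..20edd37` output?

6

Reachable from 20edd37: {0c27546, 20edd37, 40a4a6d, b02425d, b0c493b, d97481b, e0b9c03, f9d3e29}.
Reachable from e0b9c03: {d97481b, e0b9c03}.
In 20edd37's history but not e0b9c03's: {0c27546, 20edd37, 40a4a6d, b02425d, b0c493b, f9d3e29} — 6 commits.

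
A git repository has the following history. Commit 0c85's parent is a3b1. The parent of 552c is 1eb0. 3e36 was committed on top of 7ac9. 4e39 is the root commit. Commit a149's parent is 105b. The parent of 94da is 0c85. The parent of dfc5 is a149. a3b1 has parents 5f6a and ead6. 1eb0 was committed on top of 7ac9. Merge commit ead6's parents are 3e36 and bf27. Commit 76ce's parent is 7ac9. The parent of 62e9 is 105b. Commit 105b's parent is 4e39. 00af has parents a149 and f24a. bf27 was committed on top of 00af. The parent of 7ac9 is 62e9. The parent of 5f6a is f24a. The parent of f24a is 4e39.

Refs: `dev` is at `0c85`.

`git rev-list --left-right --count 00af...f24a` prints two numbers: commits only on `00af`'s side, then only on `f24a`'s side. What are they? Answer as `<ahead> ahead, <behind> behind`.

3 ahead, 0 behind

Reachable from 00af: {00af, 105b, 4e39, a149, f24a}.
Reachable from f24a: {4e39, f24a}.
Only in 00af's history (ahead): {00af, 105b, a149} — 3.
Only in f24a's history (behind): {} — 0.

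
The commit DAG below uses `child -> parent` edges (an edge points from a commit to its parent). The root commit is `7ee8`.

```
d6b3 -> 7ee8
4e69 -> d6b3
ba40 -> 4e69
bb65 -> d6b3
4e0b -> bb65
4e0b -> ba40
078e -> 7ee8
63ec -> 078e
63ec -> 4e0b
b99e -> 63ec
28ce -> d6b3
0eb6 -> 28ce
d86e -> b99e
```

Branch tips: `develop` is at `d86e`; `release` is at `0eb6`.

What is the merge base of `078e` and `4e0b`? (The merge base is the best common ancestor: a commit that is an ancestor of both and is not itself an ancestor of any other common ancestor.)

Ancestors of 078e: {078e, 7ee8}.
Ancestors of 4e0b: {4e0b, 4e69, 7ee8, ba40, bb65, d6b3}.
Common ancestors: {7ee8}.
The only common ancestor is 7ee8, so it is the merge base.

7ee8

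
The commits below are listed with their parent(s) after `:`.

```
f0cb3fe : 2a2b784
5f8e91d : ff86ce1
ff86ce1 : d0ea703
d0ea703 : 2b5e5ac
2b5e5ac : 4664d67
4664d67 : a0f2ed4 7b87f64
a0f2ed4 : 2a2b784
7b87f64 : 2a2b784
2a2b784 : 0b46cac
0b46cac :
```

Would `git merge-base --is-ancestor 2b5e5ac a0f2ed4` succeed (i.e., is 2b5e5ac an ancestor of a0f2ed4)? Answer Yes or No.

No

Ancestors of a0f2ed4: {0b46cac, 2a2b784, a0f2ed4}.
2b5e5ac is not in that set, so it is not an ancestor of a0f2ed4.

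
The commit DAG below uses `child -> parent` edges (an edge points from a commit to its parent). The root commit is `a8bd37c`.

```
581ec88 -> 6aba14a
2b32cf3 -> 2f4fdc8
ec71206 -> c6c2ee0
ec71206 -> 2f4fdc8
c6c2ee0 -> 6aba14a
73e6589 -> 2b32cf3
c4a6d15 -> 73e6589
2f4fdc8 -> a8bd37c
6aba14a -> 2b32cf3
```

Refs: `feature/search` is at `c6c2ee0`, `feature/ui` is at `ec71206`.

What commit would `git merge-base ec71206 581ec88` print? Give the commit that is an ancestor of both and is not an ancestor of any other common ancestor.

Ancestors of ec71206: {2b32cf3, 2f4fdc8, 6aba14a, a8bd37c, c6c2ee0, ec71206}.
Ancestors of 581ec88: {2b32cf3, 2f4fdc8, 581ec88, 6aba14a, a8bd37c}.
Common ancestors: {2b32cf3, 2f4fdc8, 6aba14a, a8bd37c}.
Among these, 6aba14a is not an ancestor of any other common ancestor — it is the merge base.

6aba14a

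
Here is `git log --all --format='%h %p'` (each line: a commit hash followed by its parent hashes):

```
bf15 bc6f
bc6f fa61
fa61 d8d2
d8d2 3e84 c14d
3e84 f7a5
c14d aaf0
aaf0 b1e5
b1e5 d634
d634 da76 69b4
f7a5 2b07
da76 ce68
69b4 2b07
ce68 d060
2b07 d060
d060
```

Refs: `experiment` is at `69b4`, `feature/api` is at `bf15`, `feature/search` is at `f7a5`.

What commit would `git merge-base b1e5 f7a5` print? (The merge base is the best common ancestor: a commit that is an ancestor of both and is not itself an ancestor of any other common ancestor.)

Ancestors of b1e5: {2b07, 69b4, b1e5, ce68, d060, d634, da76}.
Ancestors of f7a5: {2b07, d060, f7a5}.
Common ancestors: {2b07, d060}.
Among these, 2b07 is not an ancestor of any other common ancestor — it is the merge base.

2b07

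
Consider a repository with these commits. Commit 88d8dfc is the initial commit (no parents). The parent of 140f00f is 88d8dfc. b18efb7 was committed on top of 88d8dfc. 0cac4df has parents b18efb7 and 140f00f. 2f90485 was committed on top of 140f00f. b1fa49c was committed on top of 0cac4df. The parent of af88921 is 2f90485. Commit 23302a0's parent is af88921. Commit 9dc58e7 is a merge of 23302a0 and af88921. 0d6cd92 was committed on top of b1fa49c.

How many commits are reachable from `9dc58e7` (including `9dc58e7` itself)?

6

Walking parent pointers from 9dc58e7: reachable set = {140f00f, 23302a0, 2f90485, 88d8dfc, 9dc58e7, af88921}.
That is 6 commits.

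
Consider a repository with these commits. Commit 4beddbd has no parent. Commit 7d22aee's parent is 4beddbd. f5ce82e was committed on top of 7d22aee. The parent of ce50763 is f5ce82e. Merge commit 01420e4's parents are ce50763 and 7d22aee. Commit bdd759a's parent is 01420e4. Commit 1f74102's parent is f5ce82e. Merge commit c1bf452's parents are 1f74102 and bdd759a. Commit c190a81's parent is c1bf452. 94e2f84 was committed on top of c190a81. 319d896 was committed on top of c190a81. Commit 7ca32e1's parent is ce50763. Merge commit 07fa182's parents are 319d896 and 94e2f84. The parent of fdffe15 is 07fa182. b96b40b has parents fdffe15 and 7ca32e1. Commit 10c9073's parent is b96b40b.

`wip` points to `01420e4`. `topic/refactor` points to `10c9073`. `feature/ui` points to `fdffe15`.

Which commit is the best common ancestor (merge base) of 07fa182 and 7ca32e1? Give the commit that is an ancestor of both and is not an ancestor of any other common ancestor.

Ancestors of 07fa182: {01420e4, 07fa182, 1f74102, 319d896, 4beddbd, 7d22aee, 94e2f84, bdd759a, c190a81, c1bf452, ce50763, f5ce82e}.
Ancestors of 7ca32e1: {4beddbd, 7ca32e1, 7d22aee, ce50763, f5ce82e}.
Common ancestors: {4beddbd, 7d22aee, ce50763, f5ce82e}.
Among these, ce50763 is not an ancestor of any other common ancestor — it is the merge base.

ce50763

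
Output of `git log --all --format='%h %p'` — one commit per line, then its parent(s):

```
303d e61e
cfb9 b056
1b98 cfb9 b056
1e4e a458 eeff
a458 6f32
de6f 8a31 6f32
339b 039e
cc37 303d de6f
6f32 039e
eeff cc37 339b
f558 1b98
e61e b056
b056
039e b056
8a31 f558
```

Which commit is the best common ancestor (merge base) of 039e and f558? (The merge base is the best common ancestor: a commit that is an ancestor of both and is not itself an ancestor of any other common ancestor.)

Ancestors of 039e: {039e, b056}.
Ancestors of f558: {1b98, b056, cfb9, f558}.
Common ancestors: {b056}.
The only common ancestor is b056, so it is the merge base.

b056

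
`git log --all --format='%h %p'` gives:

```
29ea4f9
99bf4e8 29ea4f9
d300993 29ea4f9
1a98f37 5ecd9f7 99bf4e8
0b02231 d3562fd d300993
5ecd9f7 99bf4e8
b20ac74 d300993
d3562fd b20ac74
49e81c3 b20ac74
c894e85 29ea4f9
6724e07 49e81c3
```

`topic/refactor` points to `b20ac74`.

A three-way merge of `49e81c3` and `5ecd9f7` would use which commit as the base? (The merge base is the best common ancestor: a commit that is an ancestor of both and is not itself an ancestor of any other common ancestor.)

29ea4f9

Ancestors of 49e81c3: {29ea4f9, 49e81c3, b20ac74, d300993}.
Ancestors of 5ecd9f7: {29ea4f9, 5ecd9f7, 99bf4e8}.
Common ancestors: {29ea4f9}.
The only common ancestor is 29ea4f9, so it is the merge base.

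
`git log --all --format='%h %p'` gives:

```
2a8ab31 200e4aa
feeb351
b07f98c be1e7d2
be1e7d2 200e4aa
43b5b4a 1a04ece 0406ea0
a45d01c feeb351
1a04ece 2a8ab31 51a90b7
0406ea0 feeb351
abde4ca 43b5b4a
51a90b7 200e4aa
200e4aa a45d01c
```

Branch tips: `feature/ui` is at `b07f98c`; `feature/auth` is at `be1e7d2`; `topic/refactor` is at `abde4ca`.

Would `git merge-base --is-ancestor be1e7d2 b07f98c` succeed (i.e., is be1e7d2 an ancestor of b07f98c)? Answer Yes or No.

Ancestors of b07f98c (commits reachable by following parents): {200e4aa, a45d01c, b07f98c, be1e7d2, feeb351}.
be1e7d2 is in that set, so it is an ancestor of b07f98c.

Yes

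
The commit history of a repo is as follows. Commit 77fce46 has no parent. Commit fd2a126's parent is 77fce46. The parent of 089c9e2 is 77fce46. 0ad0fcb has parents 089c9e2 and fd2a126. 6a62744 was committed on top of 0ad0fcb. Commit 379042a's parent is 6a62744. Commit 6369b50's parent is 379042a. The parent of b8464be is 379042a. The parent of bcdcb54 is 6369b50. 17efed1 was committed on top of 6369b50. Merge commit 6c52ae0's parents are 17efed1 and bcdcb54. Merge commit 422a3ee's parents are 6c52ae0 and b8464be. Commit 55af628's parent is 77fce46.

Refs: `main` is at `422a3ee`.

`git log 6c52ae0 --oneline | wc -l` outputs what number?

Walking parent pointers from 6c52ae0: reachable set = {089c9e2, 0ad0fcb, 17efed1, 379042a, 6369b50, 6a62744, 6c52ae0, 77fce46, bcdcb54, fd2a126}.
That is 10 commits.

10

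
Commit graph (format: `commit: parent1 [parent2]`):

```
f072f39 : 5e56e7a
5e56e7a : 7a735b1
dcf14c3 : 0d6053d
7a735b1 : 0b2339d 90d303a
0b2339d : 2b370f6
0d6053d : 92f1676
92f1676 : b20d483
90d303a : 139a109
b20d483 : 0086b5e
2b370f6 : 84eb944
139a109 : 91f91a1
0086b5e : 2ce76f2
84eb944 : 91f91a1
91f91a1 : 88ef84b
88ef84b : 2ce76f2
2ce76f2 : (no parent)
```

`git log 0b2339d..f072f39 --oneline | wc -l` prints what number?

5

Reachable from f072f39: {0b2339d, 139a109, 2b370f6, 2ce76f2, 5e56e7a, 7a735b1, 84eb944, 88ef84b, 90d303a, 91f91a1, f072f39}.
Reachable from 0b2339d: {0b2339d, 2b370f6, 2ce76f2, 84eb944, 88ef84b, 91f91a1}.
In f072f39's history but not 0b2339d's: {139a109, 5e56e7a, 7a735b1, 90d303a, f072f39} — 5 commits.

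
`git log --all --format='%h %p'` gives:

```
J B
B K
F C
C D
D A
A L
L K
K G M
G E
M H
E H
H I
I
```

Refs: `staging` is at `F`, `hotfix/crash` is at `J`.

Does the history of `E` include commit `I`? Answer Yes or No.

Yes

Ancestors of E (commits reachable by following parents): {E, H, I}.
I is in that set, so it is an ancestor of E.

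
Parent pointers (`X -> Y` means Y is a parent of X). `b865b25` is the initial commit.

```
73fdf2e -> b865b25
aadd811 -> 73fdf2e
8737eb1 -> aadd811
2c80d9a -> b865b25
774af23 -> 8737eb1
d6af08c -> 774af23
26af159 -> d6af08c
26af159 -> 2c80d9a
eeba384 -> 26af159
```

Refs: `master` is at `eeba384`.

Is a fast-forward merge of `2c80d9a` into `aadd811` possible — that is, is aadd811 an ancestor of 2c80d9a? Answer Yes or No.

No

A fast-forward from aadd811 to 2c80d9a is possible iff aadd811 is an ancestor of 2c80d9a.
Ancestors of 2c80d9a: {2c80d9a, b865b25}.
aadd811 is not among them, so fast-forward is not possible.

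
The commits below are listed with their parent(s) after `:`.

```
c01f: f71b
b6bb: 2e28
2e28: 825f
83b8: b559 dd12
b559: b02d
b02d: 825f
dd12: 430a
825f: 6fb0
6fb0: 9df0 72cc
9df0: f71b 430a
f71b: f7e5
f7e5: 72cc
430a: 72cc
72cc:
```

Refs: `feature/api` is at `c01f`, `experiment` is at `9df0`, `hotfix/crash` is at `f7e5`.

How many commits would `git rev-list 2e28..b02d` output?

Reachable from b02d: {430a, 6fb0, 72cc, 825f, 9df0, b02d, f71b, f7e5}.
Reachable from 2e28: {2e28, 430a, 6fb0, 72cc, 825f, 9df0, f71b, f7e5}.
In b02d's history but not 2e28's: {b02d} — 1 commit.

1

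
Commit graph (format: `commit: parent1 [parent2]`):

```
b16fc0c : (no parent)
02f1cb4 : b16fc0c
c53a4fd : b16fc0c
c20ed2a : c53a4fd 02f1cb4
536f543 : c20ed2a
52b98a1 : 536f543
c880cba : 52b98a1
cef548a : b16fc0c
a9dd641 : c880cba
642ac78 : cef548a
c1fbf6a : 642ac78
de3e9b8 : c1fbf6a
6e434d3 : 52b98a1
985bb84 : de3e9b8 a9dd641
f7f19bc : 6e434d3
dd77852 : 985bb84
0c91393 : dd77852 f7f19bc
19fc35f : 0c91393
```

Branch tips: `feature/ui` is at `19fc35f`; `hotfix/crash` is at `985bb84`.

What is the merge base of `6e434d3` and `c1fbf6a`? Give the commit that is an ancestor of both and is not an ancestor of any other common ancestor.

b16fc0c

Ancestors of 6e434d3: {02f1cb4, 52b98a1, 536f543, 6e434d3, b16fc0c, c20ed2a, c53a4fd}.
Ancestors of c1fbf6a: {642ac78, b16fc0c, c1fbf6a, cef548a}.
Common ancestors: {b16fc0c}.
The only common ancestor is b16fc0c, so it is the merge base.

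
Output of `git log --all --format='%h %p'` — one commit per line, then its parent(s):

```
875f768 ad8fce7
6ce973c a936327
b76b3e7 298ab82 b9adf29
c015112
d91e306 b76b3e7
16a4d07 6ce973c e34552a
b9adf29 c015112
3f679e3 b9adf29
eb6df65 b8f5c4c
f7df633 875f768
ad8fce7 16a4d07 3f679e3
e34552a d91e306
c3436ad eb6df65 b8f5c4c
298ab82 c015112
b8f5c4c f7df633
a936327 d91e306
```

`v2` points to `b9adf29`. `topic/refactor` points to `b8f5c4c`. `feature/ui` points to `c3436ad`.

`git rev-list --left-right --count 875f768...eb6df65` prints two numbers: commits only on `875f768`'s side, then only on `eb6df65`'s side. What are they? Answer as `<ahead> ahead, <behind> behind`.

Reachable from 875f768: {16a4d07, 298ab82, 3f679e3, 6ce973c, 875f768, a936327, ad8fce7, b76b3e7, b9adf29, c015112, d91e306, e34552a}.
Reachable from eb6df65: {16a4d07, 298ab82, 3f679e3, 6ce973c, 875f768, a936327, ad8fce7, b76b3e7, b8f5c4c, b9adf29, c015112, d91e306, e34552a, eb6df65, f7df633}.
Only in 875f768's history (ahead): {} — 0.
Only in eb6df65's history (behind): {b8f5c4c, eb6df65, f7df633} — 3.

0 ahead, 3 behind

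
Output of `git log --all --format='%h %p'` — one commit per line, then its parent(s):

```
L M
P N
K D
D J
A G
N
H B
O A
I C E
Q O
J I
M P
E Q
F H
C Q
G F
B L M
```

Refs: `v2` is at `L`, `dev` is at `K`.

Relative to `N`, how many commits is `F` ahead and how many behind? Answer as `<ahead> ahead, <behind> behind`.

Reachable from F: {B, F, H, L, M, N, P}.
Reachable from N: {N}.
Only in F's history (ahead): {B, F, H, L, M, P} — 6.
Only in N's history (behind): {} — 0.

6 ahead, 0 behind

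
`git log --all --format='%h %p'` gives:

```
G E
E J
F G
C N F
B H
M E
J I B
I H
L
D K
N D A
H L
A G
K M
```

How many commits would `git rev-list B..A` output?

Reachable from A: {A, B, E, G, H, I, J, L}.
Reachable from B: {B, H, L}.
In A's history but not B's: {A, E, G, I, J} — 5 commits.

5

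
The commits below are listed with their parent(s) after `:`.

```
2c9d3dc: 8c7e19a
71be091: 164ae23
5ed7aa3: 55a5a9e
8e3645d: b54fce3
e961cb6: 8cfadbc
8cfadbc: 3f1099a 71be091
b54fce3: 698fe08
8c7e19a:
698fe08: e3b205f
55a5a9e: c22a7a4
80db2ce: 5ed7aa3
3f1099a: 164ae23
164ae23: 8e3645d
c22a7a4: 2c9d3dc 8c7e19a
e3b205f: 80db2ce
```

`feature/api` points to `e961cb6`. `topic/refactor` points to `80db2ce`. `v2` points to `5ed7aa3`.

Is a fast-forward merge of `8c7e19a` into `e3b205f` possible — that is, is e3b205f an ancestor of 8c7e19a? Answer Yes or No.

No

A fast-forward from e3b205f to 8c7e19a is possible iff e3b205f is an ancestor of 8c7e19a.
Ancestors of 8c7e19a: {8c7e19a}.
e3b205f is not among them, so fast-forward is not possible.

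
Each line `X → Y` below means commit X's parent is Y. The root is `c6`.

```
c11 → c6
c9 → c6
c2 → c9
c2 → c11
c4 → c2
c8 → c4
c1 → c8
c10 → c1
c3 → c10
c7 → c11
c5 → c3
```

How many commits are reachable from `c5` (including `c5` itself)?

10

Walking parent pointers from c5: reachable set = {c1, c10, c11, c2, c3, c4, c5, c6, c8, c9}.
That is 10 commits.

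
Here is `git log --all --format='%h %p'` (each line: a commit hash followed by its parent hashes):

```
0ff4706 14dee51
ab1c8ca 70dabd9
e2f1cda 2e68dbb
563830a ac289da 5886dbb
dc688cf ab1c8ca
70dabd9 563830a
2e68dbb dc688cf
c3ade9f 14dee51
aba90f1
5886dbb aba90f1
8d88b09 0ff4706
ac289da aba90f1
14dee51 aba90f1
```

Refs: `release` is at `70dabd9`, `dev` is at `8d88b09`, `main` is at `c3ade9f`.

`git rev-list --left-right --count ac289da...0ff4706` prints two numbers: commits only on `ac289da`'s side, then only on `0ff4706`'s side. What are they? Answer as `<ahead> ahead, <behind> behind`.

1 ahead, 2 behind

Reachable from ac289da: {aba90f1, ac289da}.
Reachable from 0ff4706: {0ff4706, 14dee51, aba90f1}.
Only in ac289da's history (ahead): {ac289da} — 1.
Only in 0ff4706's history (behind): {0ff4706, 14dee51} — 2.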